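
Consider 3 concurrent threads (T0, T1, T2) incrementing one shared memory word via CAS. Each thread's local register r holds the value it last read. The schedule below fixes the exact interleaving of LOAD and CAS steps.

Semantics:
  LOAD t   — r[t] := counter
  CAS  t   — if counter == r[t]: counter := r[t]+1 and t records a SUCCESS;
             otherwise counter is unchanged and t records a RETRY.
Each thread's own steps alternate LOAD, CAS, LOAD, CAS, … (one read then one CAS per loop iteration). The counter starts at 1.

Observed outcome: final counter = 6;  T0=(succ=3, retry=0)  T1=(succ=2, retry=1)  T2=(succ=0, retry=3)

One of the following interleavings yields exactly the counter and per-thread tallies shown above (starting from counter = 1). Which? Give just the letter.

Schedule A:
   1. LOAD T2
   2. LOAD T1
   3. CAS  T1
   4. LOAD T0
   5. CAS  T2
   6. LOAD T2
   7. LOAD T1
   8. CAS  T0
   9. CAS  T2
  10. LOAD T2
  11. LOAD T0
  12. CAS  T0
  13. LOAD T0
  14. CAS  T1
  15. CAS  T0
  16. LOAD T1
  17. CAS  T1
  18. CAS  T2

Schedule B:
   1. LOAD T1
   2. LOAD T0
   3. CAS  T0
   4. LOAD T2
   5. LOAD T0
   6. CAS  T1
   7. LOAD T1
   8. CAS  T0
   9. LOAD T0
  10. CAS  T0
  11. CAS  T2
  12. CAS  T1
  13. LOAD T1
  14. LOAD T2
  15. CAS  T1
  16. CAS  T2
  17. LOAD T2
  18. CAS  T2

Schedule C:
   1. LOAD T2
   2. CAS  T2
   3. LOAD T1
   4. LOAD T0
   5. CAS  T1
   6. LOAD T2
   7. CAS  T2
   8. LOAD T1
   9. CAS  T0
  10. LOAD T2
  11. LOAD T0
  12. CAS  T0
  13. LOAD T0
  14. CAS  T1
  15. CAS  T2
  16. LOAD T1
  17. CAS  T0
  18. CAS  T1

A

Run A:
#1 T2 reads 1
#2 T1 reads 1
#3 T1 CAS(1→2) writes; counter now 2
#4 T0 reads 2
#5 T2 CAS(1→2) fails; counter now 2
#6 T2 reads 2
#7 T1 reads 2
#8 T0 CAS(2→3) writes; counter now 3
#9 T2 CAS(2→3) fails; counter now 3
#10 T2 reads 3
#11 T0 reads 3
#12 T0 CAS(3→4) writes; counter now 4
#13 T0 reads 4
#14 T1 CAS(2→3) fails; counter now 4
#15 T0 CAS(4→5) writes; counter now 5
#16 T1 reads 5
#17 T1 CAS(5→6) writes; counter now 6
#18 T2 CAS(3→4) fails; counter now 6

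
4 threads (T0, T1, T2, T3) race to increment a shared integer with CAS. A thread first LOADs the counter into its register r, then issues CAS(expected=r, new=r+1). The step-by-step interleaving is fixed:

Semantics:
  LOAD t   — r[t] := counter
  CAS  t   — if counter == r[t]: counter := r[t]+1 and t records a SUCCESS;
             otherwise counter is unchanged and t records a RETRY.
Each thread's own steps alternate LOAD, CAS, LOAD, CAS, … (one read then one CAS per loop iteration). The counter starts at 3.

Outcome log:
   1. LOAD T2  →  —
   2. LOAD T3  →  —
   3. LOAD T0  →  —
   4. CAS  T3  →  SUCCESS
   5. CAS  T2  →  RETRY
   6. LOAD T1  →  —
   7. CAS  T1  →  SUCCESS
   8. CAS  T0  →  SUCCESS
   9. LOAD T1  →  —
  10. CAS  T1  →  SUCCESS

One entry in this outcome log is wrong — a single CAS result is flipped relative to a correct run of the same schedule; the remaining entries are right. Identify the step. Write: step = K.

Reference trace:
1. LOAD T2 → mem=3 r[T2]=3 [LOAD]
2. LOAD T3 → mem=3 r[T3]=3 [LOAD]
3. LOAD T0 → mem=3 r[T0]=3 [LOAD]
4. CAS T3 → mem=4 r[T3]=3 [OK]
5. CAS T2 → mem=4 r[T2]=3 [RETRY]
6. LOAD T1 → mem=4 r[T1]=4 [LOAD]
7. CAS T1 → mem=5 r[T1]=4 [OK]
8. CAS T0 → mem=5 r[T0]=3 [RETRY]
9. LOAD T1 → mem=5 r[T1]=5 [LOAD]
10. CAS T1 → mem=6 r[T1]=5 [OK]
Flip is step 8.

step = 8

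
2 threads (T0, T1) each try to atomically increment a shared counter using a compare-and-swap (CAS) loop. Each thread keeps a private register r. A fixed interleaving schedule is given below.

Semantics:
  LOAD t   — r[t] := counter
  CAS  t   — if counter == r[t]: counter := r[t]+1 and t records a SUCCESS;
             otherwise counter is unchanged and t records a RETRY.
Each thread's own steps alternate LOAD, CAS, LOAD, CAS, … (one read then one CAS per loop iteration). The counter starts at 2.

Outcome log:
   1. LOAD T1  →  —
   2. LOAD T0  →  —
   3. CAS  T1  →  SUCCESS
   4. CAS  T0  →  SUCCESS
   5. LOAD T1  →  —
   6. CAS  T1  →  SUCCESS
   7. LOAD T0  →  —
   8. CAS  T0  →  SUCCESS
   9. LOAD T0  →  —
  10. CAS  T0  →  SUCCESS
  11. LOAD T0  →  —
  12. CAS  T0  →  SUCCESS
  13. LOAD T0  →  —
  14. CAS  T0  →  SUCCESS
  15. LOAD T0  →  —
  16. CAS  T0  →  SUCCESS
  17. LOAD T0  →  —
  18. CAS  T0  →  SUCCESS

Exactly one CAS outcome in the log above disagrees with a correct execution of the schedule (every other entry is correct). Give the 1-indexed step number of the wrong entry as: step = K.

step = 4

Correct run:
[1] T1.load  rd  (counter 2, T1.r 2)
[2] T0.load  rd  (counter 2, T0.r 2)
[3] T1.cas  hit  (counter 3, T1.r 2)
[4] T0.cas  miss  (counter 3, T0.r 2)
[5] T1.load  rd  (counter 3, T1.r 3)
[6] T1.cas  hit  (counter 4, T1.r 3)
[7] T0.load  rd  (counter 4, T0.r 4)
[8] T0.cas  hit  (counter 5, T0.r 4)
[9] T0.load  rd  (counter 5, T0.r 5)
[10] T0.cas  hit  (counter 6, T0.r 5)
[11] T0.load  rd  (counter 6, T0.r 6)
[12] T0.cas  hit  (counter 7, T0.r 6)
[13] T0.load  rd  (counter 7, T0.r 7)
[14] T0.cas  hit  (counter 8, T0.r 7)
[15] T0.load  rd  (counter 8, T0.r 8)
[16] T0.cas  hit  (counter 9, T0.r 8)
[17] T0.load  rd  (counter 9, T0.r 9)
[18] T0.cas  hit  (counter 10, T0.r 9)
Log disagrees first at step 4.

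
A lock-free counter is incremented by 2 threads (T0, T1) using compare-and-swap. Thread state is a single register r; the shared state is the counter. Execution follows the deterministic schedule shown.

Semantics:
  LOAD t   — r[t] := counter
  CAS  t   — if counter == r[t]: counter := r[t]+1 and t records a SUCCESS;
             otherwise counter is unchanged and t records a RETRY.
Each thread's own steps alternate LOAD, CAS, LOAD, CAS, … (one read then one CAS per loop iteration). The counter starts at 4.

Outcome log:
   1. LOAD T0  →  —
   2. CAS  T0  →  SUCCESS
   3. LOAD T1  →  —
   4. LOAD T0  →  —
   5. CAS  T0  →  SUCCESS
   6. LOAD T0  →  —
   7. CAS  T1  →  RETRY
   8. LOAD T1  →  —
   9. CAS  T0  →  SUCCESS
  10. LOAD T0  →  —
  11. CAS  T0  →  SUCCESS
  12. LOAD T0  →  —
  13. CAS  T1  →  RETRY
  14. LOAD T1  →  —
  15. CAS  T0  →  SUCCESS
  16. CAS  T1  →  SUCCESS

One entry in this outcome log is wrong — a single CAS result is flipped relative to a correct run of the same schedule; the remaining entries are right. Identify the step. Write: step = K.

step = 16

Correct run:
T0 LOAD — after: cnt=4, r=4 — load
T0 CAS — after: cnt=5, r=4 — ok
T1 LOAD — after: cnt=5, r=5 — load
T0 LOAD — after: cnt=5, r=5 — load
T0 CAS — after: cnt=6, r=5 — ok
T0 LOAD — after: cnt=6, r=6 — load
T1 CAS — after: cnt=6, r=5 — retry
T1 LOAD — after: cnt=6, r=6 — load
T0 CAS — after: cnt=7, r=6 — ok
T0 LOAD — after: cnt=7, r=7 — load
T0 CAS — after: cnt=8, r=7 — ok
T0 LOAD — after: cnt=8, r=8 — load
T1 CAS — after: cnt=8, r=6 — retry
T1 LOAD — after: cnt=8, r=8 — load
T0 CAS — after: cnt=9, r=8 — ok
T1 CAS — after: cnt=9, r=8 — retry
Mismatch at 16.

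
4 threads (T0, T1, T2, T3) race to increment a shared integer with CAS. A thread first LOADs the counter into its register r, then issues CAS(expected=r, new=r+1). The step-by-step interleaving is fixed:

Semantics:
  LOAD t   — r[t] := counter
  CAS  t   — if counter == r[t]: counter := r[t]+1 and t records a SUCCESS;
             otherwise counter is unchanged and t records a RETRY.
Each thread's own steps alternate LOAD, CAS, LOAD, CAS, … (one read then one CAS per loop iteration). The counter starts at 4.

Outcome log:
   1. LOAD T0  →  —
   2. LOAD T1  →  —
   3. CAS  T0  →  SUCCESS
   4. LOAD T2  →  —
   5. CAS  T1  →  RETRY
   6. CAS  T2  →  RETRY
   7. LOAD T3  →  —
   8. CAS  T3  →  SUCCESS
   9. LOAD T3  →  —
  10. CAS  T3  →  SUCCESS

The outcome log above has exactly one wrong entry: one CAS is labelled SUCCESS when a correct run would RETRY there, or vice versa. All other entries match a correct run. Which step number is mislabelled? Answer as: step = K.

Correct run:
#1 T0 reads 4
#2 T1 reads 4
#3 T0 CAS(4→5) writes; counter now 5
#4 T2 reads 5
#5 T1 CAS(4→5) fails; counter now 5
#6 T2 CAS(5→6) writes; counter now 6
#7 T3 reads 6
#8 T3 CAS(6→7) writes; counter now 7
#9 T3 reads 7
#10 T3 CAS(7→8) writes; counter now 8
Mismatch at 6.

step = 6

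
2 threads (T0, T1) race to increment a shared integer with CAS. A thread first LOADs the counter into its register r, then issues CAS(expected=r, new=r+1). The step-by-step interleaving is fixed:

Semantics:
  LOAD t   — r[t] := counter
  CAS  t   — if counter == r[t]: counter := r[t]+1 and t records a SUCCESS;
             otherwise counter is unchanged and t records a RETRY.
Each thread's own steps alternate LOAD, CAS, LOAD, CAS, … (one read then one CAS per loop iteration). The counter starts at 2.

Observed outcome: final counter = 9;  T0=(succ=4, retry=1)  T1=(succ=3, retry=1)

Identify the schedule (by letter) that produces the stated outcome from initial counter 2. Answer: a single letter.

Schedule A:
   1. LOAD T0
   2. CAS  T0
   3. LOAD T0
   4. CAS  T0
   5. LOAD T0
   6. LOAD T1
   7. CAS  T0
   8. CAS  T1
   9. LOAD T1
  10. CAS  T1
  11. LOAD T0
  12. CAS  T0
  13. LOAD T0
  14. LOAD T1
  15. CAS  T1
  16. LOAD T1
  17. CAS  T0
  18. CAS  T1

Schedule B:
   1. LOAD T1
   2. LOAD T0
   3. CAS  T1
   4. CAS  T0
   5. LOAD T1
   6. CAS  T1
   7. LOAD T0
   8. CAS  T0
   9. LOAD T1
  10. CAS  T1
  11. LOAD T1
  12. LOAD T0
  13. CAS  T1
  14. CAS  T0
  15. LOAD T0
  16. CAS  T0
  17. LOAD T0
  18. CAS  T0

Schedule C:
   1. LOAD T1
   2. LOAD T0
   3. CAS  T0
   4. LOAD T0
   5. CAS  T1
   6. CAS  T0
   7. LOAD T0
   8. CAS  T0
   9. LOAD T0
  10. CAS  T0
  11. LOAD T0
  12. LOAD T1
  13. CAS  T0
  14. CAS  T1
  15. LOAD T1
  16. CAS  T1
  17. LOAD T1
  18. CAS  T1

A

Run A:
1. LOAD T0 → mem=2 r[T0]=2 [LOAD]
2. CAS T0 → mem=3 r[T0]=2 [OK]
3. LOAD T0 → mem=3 r[T0]=3 [LOAD]
4. CAS T0 → mem=4 r[T0]=3 [OK]
5. LOAD T0 → mem=4 r[T0]=4 [LOAD]
6. LOAD T1 → mem=4 r[T1]=4 [LOAD]
7. CAS T0 → mem=5 r[T0]=4 [OK]
8. CAS T1 → mem=5 r[T1]=4 [RETRY]
9. LOAD T1 → mem=5 r[T1]=5 [LOAD]
10. CAS T1 → mem=6 r[T1]=5 [OK]
11. LOAD T0 → mem=6 r[T0]=6 [LOAD]
12. CAS T0 → mem=7 r[T0]=6 [OK]
13. LOAD T0 → mem=7 r[T0]=7 [LOAD]
14. LOAD T1 → mem=7 r[T1]=7 [LOAD]
15. CAS T1 → mem=8 r[T1]=7 [OK]
16. LOAD T1 → mem=8 r[T1]=8 [LOAD]
17. CAS T0 → mem=8 r[T0]=7 [RETRY]
18. CAS T1 → mem=9 r[T1]=8 [OK]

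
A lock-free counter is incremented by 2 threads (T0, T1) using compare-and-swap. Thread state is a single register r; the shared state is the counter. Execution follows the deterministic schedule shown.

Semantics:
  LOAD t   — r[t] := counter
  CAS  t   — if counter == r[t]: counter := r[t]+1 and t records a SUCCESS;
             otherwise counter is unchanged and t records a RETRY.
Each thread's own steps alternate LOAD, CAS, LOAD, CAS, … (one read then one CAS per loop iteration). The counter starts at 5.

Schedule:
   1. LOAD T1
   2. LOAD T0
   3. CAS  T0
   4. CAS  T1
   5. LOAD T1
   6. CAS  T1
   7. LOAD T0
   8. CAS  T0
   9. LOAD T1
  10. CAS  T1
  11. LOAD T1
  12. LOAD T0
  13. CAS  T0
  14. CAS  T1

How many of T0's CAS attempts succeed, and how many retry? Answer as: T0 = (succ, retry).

T0 = (3, 0)

[1] T1.load  rd  (counter 5, T1.r 5)
[2] T0.load  rd  (counter 5, T0.r 5)
[3] T0.cas  hit  (counter 6, T0.r 5)
[4] T1.cas  miss  (counter 6, T1.r 5)
[5] T1.load  rd  (counter 6, T1.r 6)
[6] T1.cas  hit  (counter 7, T1.r 6)
[7] T0.load  rd  (counter 7, T0.r 7)
[8] T0.cas  hit  (counter 8, T0.r 7)
[9] T1.load  rd  (counter 8, T1.r 8)
[10] T1.cas  hit  (counter 9, T1.r 8)
[11] T1.load  rd  (counter 9, T1.r 9)
[12] T0.load  rd  (counter 9, T0.r 9)
[13] T0.cas  hit  (counter 10, T0.r 9)
[14] T1.cas  miss  (counter 10, T1.r 9)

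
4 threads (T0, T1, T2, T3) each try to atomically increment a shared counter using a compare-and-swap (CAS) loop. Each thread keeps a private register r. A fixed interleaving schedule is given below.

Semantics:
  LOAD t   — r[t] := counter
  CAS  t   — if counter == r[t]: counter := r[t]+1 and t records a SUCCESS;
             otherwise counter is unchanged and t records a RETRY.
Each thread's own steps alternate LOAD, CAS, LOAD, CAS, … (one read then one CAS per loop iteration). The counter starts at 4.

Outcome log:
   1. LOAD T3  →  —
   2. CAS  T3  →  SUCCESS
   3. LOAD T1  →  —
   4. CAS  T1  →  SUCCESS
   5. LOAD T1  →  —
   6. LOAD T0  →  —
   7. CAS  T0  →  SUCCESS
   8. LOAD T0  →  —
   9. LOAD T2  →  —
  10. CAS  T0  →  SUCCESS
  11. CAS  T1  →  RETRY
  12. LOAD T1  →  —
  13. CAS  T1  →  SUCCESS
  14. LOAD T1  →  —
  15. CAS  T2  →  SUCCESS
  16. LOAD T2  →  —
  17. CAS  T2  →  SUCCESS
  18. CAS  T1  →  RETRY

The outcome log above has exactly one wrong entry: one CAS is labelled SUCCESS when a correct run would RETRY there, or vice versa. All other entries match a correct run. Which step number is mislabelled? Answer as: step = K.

step = 15

Re-executing:
1. LOAD T3 → mem=4 r[T3]=4 [LOAD]
2. CAS T3 → mem=5 r[T3]=4 [OK]
3. LOAD T1 → mem=5 r[T1]=5 [LOAD]
4. CAS T1 → mem=6 r[T1]=5 [OK]
5. LOAD T1 → mem=6 r[T1]=6 [LOAD]
6. LOAD T0 → mem=6 r[T0]=6 [LOAD]
7. CAS T0 → mem=7 r[T0]=6 [OK]
8. LOAD T0 → mem=7 r[T0]=7 [LOAD]
9. LOAD T2 → mem=7 r[T2]=7 [LOAD]
10. CAS T0 → mem=8 r[T0]=7 [OK]
11. CAS T1 → mem=8 r[T1]=6 [RETRY]
12. LOAD T1 → mem=8 r[T1]=8 [LOAD]
13. CAS T1 → mem=9 r[T1]=8 [OK]
14. LOAD T1 → mem=9 r[T1]=9 [LOAD]
15. CAS T2 → mem=9 r[T2]=7 [RETRY]
16. LOAD T2 → mem=9 r[T2]=9 [LOAD]
17. CAS T2 → mem=10 r[T2]=9 [OK]
18. CAS T1 → mem=10 r[T1]=9 [RETRY]
Mismatch at 15.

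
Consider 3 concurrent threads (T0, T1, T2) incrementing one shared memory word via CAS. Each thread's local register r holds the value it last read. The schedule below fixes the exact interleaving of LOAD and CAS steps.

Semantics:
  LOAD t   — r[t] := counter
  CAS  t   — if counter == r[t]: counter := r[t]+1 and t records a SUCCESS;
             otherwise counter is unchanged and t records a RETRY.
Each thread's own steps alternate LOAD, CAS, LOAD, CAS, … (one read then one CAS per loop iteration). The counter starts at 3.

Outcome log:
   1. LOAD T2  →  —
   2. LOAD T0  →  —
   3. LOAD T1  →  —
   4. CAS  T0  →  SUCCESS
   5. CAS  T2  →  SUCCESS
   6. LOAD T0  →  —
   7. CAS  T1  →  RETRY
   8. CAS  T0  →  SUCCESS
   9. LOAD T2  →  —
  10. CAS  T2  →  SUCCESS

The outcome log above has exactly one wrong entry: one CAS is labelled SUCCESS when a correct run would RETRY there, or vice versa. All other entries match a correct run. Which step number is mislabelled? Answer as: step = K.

step = 5

Re-executing:
step 1: T2 LOAD ⇒ load; ctr=3 reg=3
step 2: T0 LOAD ⇒ load; ctr=3 reg=3
step 3: T1 LOAD ⇒ load; ctr=3 reg=3
step 4: T0 CAS ⇒ ok; ctr=4 reg=3
step 5: T2 CAS ⇒ retry; ctr=4 reg=3
step 6: T0 LOAD ⇒ load; ctr=4 reg=4
step 7: T1 CAS ⇒ retry; ctr=4 reg=3
step 8: T0 CAS ⇒ ok; ctr=5 reg=4
step 9: T2 LOAD ⇒ load; ctr=5 reg=5
step 10: T2 CAS ⇒ ok; ctr=6 reg=5
Flip is step 5.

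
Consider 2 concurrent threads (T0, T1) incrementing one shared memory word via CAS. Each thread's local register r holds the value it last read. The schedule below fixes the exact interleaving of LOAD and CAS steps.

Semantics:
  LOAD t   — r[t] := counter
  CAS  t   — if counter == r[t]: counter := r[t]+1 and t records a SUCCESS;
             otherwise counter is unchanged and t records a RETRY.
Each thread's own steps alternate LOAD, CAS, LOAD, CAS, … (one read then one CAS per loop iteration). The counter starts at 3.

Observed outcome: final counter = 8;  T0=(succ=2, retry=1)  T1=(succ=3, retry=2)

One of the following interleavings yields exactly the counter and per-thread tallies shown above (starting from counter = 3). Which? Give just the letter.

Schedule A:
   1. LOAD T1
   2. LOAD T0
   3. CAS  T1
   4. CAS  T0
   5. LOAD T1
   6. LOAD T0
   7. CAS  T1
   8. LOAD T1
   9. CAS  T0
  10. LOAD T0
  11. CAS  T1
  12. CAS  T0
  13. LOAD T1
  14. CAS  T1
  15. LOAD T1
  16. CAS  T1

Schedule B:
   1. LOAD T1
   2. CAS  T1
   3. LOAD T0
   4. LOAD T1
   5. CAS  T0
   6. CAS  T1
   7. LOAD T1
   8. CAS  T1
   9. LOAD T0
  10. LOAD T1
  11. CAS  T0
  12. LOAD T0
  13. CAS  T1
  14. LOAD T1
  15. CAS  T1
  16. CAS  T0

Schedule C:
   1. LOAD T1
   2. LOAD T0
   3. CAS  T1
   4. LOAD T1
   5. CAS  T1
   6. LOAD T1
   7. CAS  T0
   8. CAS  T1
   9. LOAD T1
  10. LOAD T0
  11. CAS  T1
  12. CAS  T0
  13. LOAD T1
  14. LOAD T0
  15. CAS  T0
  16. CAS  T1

B

Tracing schedule B:
[1] T1.load  rd  (counter 3, T1.r 3)
[2] T1.cas  hit  (counter 4, T1.r 3)
[3] T0.load  rd  (counter 4, T0.r 4)
[4] T1.load  rd  (counter 4, T1.r 4)
[5] T0.cas  hit  (counter 5, T0.r 4)
[6] T1.cas  miss  (counter 5, T1.r 4)
[7] T1.load  rd  (counter 5, T1.r 5)
[8] T1.cas  hit  (counter 6, T1.r 5)
[9] T0.load  rd  (counter 6, T0.r 6)
[10] T1.load  rd  (counter 6, T1.r 6)
[11] T0.cas  hit  (counter 7, T0.r 6)
[12] T0.load  rd  (counter 7, T0.r 7)
[13] T1.cas  miss  (counter 7, T1.r 6)
[14] T1.load  rd  (counter 7, T1.r 7)
[15] T1.cas  hit  (counter 8, T1.r 7)
[16] T0.cas  miss  (counter 8, T0.r 7)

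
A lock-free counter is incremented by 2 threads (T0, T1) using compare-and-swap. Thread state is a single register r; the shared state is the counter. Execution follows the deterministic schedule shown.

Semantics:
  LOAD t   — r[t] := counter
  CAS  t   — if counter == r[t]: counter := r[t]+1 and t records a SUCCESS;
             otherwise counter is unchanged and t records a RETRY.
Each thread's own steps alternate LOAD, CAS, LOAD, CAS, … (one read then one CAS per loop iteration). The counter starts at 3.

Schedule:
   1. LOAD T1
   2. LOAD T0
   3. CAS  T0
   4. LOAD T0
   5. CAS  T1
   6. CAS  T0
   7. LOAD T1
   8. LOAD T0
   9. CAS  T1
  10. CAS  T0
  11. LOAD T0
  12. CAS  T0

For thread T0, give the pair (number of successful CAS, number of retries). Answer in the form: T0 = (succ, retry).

T1 LOAD — after: cnt=3, r=3 — load
T0 LOAD — after: cnt=3, r=3 — load
T0 CAS — after: cnt=4, r=3 — ok
T0 LOAD — after: cnt=4, r=4 — load
T1 CAS — after: cnt=4, r=3 — retry
T0 CAS — after: cnt=5, r=4 — ok
T1 LOAD — after: cnt=5, r=5 — load
T0 LOAD — after: cnt=5, r=5 — load
T1 CAS — after: cnt=6, r=5 — ok
T0 CAS — after: cnt=6, r=5 — retry
T0 LOAD — after: cnt=6, r=6 — load
T0 CAS — after: cnt=7, r=6 — ok

T0 = (3, 1)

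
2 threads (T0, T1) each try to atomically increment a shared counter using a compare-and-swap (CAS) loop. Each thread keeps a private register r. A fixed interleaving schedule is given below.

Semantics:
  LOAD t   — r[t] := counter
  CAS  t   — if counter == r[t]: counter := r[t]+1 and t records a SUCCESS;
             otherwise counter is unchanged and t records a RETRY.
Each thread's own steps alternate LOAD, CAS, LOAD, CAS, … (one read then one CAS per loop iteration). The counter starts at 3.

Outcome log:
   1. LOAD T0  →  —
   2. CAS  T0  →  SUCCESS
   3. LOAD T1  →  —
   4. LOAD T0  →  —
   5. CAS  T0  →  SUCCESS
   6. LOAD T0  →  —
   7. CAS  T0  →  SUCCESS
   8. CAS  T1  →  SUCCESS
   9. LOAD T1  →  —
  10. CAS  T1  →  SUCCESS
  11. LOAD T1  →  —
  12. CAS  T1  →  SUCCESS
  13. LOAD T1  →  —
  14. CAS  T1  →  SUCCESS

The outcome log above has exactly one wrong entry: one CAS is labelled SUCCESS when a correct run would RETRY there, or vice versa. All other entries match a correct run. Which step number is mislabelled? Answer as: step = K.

Re-executing:
step 1: T0 LOAD ⇒ load; ctr=3 reg=3
step 2: T0 CAS ⇒ ok; ctr=4 reg=3
step 3: T1 LOAD ⇒ load; ctr=4 reg=4
step 4: T0 LOAD ⇒ load; ctr=4 reg=4
step 5: T0 CAS ⇒ ok; ctr=5 reg=4
step 6: T0 LOAD ⇒ load; ctr=5 reg=5
step 7: T0 CAS ⇒ ok; ctr=6 reg=5
step 8: T1 CAS ⇒ retry; ctr=6 reg=4
step 9: T1 LOAD ⇒ load; ctr=6 reg=6
step 10: T1 CAS ⇒ ok; ctr=7 reg=6
step 11: T1 LOAD ⇒ load; ctr=7 reg=7
step 12: T1 CAS ⇒ ok; ctr=8 reg=7
step 13: T1 LOAD ⇒ load; ctr=8 reg=8
step 14: T1 CAS ⇒ ok; ctr=9 reg=8
Log disagrees first at step 8.

step = 8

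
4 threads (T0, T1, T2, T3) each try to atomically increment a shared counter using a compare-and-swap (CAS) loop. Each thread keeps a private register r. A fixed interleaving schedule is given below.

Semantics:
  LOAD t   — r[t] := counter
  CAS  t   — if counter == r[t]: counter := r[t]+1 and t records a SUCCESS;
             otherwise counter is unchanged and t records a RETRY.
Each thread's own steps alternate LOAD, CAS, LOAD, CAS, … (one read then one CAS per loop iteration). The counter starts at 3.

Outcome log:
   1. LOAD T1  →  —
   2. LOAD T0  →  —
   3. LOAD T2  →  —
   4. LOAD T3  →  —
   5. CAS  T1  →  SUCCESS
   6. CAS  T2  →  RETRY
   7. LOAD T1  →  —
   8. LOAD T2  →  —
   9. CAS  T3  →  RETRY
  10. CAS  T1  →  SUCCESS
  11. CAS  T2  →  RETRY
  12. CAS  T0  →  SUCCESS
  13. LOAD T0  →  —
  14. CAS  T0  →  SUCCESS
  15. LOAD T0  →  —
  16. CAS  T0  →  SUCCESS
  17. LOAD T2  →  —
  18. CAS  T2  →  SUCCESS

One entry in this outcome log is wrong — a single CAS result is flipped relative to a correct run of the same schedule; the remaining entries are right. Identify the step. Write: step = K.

Correct run:
1. LOAD T1 → mem=3 r[T1]=3 [LOAD]
2. LOAD T0 → mem=3 r[T0]=3 [LOAD]
3. LOAD T2 → mem=3 r[T2]=3 [LOAD]
4. LOAD T3 → mem=3 r[T3]=3 [LOAD]
5. CAS T1 → mem=4 r[T1]=3 [OK]
6. CAS T2 → mem=4 r[T2]=3 [RETRY]
7. LOAD T1 → mem=4 r[T1]=4 [LOAD]
8. LOAD T2 → mem=4 r[T2]=4 [LOAD]
9. CAS T3 → mem=4 r[T3]=3 [RETRY]
10. CAS T1 → mem=5 r[T1]=4 [OK]
11. CAS T2 → mem=5 r[T2]=4 [RETRY]
12. CAS T0 → mem=5 r[T0]=3 [RETRY]
13. LOAD T0 → mem=5 r[T0]=5 [LOAD]
14. CAS T0 → mem=6 r[T0]=5 [OK]
15. LOAD T0 → mem=6 r[T0]=6 [LOAD]
16. CAS T0 → mem=7 r[T0]=6 [OK]
17. LOAD T2 → mem=7 r[T2]=7 [LOAD]
18. CAS T2 → mem=8 r[T2]=7 [OK]
Flip is step 12.

step = 12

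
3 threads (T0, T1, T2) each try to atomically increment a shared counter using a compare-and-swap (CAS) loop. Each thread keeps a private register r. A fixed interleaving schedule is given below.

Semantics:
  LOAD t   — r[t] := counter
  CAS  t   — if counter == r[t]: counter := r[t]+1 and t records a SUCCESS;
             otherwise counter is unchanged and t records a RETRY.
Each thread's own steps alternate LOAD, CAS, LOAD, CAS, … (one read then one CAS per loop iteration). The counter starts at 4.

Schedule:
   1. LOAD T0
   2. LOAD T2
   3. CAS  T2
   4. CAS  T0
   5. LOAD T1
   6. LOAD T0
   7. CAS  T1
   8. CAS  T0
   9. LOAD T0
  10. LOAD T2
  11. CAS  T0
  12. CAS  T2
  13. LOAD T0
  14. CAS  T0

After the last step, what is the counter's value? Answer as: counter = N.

counter = 8

step 1: T0 LOAD ⇒ load; ctr=4 reg=4
step 2: T2 LOAD ⇒ load; ctr=4 reg=4
step 3: T2 CAS ⇒ ok; ctr=5 reg=4
step 4: T0 CAS ⇒ retry; ctr=5 reg=4
step 5: T1 LOAD ⇒ load; ctr=5 reg=5
step 6: T0 LOAD ⇒ load; ctr=5 reg=5
step 7: T1 CAS ⇒ ok; ctr=6 reg=5
step 8: T0 CAS ⇒ retry; ctr=6 reg=5
step 9: T0 LOAD ⇒ load; ctr=6 reg=6
step 10: T2 LOAD ⇒ load; ctr=6 reg=6
step 11: T0 CAS ⇒ ok; ctr=7 reg=6
step 12: T2 CAS ⇒ retry; ctr=7 reg=6
step 13: T0 LOAD ⇒ load; ctr=7 reg=7
step 14: T0 CAS ⇒ ok; ctr=8 reg=7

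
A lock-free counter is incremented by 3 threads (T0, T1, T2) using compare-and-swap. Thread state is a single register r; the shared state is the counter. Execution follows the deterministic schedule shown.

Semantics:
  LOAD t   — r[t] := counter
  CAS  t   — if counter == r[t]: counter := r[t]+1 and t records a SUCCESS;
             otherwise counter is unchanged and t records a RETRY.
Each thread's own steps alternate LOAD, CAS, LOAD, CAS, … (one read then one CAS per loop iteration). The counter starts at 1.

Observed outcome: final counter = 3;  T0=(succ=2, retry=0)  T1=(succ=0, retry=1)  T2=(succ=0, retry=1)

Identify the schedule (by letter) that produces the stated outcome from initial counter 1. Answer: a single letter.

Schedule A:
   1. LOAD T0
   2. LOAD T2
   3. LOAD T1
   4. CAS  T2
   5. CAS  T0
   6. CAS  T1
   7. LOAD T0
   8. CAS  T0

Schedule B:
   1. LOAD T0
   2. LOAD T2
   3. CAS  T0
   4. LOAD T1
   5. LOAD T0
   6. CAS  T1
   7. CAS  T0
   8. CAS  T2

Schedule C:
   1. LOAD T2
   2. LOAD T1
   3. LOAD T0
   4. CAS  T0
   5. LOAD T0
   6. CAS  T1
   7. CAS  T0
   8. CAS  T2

C

Simulating candidate C:
#1 T2 reads 1
#2 T1 reads 1
#3 T0 reads 1
#4 T0 CAS(1→2) writes; counter now 2
#5 T0 reads 2
#6 T1 CAS(1→2) fails; counter now 2
#7 T0 CAS(2→3) writes; counter now 3
#8 T2 CAS(1→2) fails; counter now 3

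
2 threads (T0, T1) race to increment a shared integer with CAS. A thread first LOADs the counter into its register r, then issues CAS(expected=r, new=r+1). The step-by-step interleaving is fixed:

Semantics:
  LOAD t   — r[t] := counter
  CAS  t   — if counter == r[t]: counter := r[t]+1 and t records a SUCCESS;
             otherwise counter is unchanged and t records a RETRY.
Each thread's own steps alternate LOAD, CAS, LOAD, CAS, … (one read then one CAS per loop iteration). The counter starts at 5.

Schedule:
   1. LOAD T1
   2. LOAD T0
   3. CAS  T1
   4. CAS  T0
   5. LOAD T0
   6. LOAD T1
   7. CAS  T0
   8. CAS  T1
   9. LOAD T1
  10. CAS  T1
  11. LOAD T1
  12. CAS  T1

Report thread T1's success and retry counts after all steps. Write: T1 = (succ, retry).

T1 = (3, 1)

#1 T1 reads 5
#2 T0 reads 5
#3 T1 CAS(5→6) writes; counter now 6
#4 T0 CAS(5→6) fails; counter now 6
#5 T0 reads 6
#6 T1 reads 6
#7 T0 CAS(6→7) writes; counter now 7
#8 T1 CAS(6→7) fails; counter now 7
#9 T1 reads 7
#10 T1 CAS(7→8) writes; counter now 8
#11 T1 reads 8
#12 T1 CAS(8→9) writes; counter now 9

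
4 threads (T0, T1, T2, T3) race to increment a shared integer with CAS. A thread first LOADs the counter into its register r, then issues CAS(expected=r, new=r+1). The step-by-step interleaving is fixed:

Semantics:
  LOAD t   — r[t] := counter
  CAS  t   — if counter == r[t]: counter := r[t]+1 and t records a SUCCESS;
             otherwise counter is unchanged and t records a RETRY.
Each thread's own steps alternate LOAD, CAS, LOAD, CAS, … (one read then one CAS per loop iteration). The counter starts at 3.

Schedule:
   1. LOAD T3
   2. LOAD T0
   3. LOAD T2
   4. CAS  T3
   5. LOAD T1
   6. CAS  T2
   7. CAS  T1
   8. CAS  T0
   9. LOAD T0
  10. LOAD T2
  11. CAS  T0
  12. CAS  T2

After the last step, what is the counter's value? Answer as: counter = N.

counter = 6

step 1: T3 LOAD ⇒ load; ctr=3 reg=3
step 2: T0 LOAD ⇒ load; ctr=3 reg=3
step 3: T2 LOAD ⇒ load; ctr=3 reg=3
step 4: T3 CAS ⇒ ok; ctr=4 reg=3
step 5: T1 LOAD ⇒ load; ctr=4 reg=4
step 6: T2 CAS ⇒ retry; ctr=4 reg=3
step 7: T1 CAS ⇒ ok; ctr=5 reg=4
step 8: T0 CAS ⇒ retry; ctr=5 reg=3
step 9: T0 LOAD ⇒ load; ctr=5 reg=5
step 10: T2 LOAD ⇒ load; ctr=5 reg=5
step 11: T0 CAS ⇒ ok; ctr=6 reg=5
step 12: T2 CAS ⇒ retry; ctr=6 reg=5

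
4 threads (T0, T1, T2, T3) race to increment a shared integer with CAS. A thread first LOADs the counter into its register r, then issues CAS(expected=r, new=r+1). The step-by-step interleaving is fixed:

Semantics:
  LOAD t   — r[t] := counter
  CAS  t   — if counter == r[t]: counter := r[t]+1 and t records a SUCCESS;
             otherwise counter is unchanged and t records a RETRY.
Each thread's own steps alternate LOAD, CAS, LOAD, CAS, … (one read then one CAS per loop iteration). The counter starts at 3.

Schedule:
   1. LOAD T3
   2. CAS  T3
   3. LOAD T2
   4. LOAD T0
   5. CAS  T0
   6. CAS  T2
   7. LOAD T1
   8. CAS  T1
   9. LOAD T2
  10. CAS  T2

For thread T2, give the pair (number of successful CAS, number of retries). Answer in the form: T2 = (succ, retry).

step 1: T3 LOAD ⇒ load; ctr=3 reg=3
step 2: T3 CAS ⇒ ok; ctr=4 reg=3
step 3: T2 LOAD ⇒ load; ctr=4 reg=4
step 4: T0 LOAD ⇒ load; ctr=4 reg=4
step 5: T0 CAS ⇒ ok; ctr=5 reg=4
step 6: T2 CAS ⇒ retry; ctr=5 reg=4
step 7: T1 LOAD ⇒ load; ctr=5 reg=5
step 8: T1 CAS ⇒ ok; ctr=6 reg=5
step 9: T2 LOAD ⇒ load; ctr=6 reg=6
step 10: T2 CAS ⇒ ok; ctr=7 reg=6

T2 = (1, 1)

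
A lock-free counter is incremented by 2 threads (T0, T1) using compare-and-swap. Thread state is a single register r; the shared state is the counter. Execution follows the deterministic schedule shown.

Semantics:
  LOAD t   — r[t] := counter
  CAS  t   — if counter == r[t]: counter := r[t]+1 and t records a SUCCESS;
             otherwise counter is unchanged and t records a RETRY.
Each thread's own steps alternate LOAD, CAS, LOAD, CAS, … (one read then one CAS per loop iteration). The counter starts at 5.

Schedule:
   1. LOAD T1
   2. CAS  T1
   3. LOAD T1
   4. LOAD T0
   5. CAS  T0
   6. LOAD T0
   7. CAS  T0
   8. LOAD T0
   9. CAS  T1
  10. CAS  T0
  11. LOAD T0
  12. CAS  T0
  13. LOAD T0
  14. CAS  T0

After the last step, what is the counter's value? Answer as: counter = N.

counter = 11

#1 T1 reads 5
#2 T1 CAS(5→6) writes; counter now 6
#3 T1 reads 6
#4 T0 reads 6
#5 T0 CAS(6→7) writes; counter now 7
#6 T0 reads 7
#7 T0 CAS(7→8) writes; counter now 8
#8 T0 reads 8
#9 T1 CAS(6→7) fails; counter now 8
#10 T0 CAS(8→9) writes; counter now 9
#11 T0 reads 9
#12 T0 CAS(9→10) writes; counter now 10
#13 T0 reads 10
#14 T0 CAS(10→11) writes; counter now 11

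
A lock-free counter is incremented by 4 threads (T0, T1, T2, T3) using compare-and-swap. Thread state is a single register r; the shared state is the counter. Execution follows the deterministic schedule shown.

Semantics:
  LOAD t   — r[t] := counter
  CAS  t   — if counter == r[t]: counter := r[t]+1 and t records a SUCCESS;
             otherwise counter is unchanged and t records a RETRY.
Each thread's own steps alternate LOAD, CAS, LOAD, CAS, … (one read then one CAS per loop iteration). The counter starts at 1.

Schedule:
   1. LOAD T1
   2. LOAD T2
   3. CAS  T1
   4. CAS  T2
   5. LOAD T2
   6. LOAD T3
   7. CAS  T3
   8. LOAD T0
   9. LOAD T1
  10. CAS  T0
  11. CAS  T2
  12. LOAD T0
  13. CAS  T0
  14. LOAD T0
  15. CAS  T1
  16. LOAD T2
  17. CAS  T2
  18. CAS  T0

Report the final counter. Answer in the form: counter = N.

counter = 6

step 1: T1 LOAD ⇒ load; ctr=1 reg=1
step 2: T2 LOAD ⇒ load; ctr=1 reg=1
step 3: T1 CAS ⇒ ok; ctr=2 reg=1
step 4: T2 CAS ⇒ retry; ctr=2 reg=1
step 5: T2 LOAD ⇒ load; ctr=2 reg=2
step 6: T3 LOAD ⇒ load; ctr=2 reg=2
step 7: T3 CAS ⇒ ok; ctr=3 reg=2
step 8: T0 LOAD ⇒ load; ctr=3 reg=3
step 9: T1 LOAD ⇒ load; ctr=3 reg=3
step 10: T0 CAS ⇒ ok; ctr=4 reg=3
step 11: T2 CAS ⇒ retry; ctr=4 reg=2
step 12: T0 LOAD ⇒ load; ctr=4 reg=4
step 13: T0 CAS ⇒ ok; ctr=5 reg=4
step 14: T0 LOAD ⇒ load; ctr=5 reg=5
step 15: T1 CAS ⇒ retry; ctr=5 reg=3
step 16: T2 LOAD ⇒ load; ctr=5 reg=5
step 17: T2 CAS ⇒ ok; ctr=6 reg=5
step 18: T0 CAS ⇒ retry; ctr=6 reg=5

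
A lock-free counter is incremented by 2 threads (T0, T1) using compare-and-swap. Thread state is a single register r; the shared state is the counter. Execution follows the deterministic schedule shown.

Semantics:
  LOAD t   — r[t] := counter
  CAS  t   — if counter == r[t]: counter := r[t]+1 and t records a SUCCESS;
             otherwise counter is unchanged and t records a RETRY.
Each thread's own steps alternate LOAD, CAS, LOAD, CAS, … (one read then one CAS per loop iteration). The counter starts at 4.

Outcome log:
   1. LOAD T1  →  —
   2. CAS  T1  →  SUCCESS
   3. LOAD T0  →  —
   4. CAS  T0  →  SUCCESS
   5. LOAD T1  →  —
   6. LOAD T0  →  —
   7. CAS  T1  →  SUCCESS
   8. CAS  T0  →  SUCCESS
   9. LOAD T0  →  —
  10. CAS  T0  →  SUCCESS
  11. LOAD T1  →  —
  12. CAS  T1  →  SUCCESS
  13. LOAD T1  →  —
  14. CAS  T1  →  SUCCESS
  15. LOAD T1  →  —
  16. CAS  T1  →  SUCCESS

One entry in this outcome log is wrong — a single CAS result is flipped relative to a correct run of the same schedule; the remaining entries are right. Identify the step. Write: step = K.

Reference trace:
   1) LOAD T1:  M=4  r_T1=4
   2) CAS  T1:  M=5  r_T1=4 ✓
   3) LOAD T0:  M=5  r_T0=5
   4) CAS  T0:  M=6  r_T0=5 ✓
   5) LOAD T1:  M=6  r_T1=6
   6) LOAD T0:  M=6  r_T0=6
   7) CAS  T1:  M=7  r_T1=6 ✓
   8) CAS  T0:  M=7  r_T0=6 ✗
   9) LOAD T0:  M=7  r_T0=7
  10) CAS  T0:  M=8  r_T0=7 ✓
  11) LOAD T1:  M=8  r_T1=8
  12) CAS  T1:  M=9  r_T1=8 ✓
  13) LOAD T1:  M=9  r_T1=9
  14) CAS  T1:  M=10  r_T1=9 ✓
  15) LOAD T1:  M=10  r_T1=10
  16) CAS  T1:  M=11  r_T1=10 ✓
Flip is step 8.

step = 8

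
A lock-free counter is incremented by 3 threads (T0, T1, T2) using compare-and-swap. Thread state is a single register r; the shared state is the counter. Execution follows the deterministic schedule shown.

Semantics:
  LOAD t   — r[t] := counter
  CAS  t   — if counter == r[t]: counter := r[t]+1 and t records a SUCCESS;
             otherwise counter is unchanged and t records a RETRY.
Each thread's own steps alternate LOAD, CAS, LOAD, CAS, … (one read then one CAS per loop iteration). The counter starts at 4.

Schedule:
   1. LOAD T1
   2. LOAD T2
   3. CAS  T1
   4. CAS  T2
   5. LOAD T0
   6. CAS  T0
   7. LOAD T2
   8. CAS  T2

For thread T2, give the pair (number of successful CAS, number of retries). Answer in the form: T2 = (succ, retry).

1. LOAD T1 → mem=4 r[T1]=4 [LOAD]
2. LOAD T2 → mem=4 r[T2]=4 [LOAD]
3. CAS T1 → mem=5 r[T1]=4 [OK]
4. CAS T2 → mem=5 r[T2]=4 [RETRY]
5. LOAD T0 → mem=5 r[T0]=5 [LOAD]
6. CAS T0 → mem=6 r[T0]=5 [OK]
7. LOAD T2 → mem=6 r[T2]=6 [LOAD]
8. CAS T2 → mem=7 r[T2]=6 [OK]

T2 = (1, 1)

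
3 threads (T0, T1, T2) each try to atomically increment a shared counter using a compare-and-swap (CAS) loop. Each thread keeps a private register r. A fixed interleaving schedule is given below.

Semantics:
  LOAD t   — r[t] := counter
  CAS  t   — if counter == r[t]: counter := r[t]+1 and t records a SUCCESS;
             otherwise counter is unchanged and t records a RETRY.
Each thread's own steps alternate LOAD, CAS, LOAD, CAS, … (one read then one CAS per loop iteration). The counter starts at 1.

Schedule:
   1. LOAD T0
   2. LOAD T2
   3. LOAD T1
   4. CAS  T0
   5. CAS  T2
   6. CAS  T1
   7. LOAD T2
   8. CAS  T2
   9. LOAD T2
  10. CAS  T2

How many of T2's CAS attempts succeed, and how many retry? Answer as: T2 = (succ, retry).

T2 = (2, 1)

#1 T0 reads 1
#2 T2 reads 1
#3 T1 reads 1
#4 T0 CAS(1→2) writes; counter now 2
#5 T2 CAS(1→2) fails; counter now 2
#6 T1 CAS(1→2) fails; counter now 2
#7 T2 reads 2
#8 T2 CAS(2→3) writes; counter now 3
#9 T2 reads 3
#10 T2 CAS(3→4) writes; counter now 4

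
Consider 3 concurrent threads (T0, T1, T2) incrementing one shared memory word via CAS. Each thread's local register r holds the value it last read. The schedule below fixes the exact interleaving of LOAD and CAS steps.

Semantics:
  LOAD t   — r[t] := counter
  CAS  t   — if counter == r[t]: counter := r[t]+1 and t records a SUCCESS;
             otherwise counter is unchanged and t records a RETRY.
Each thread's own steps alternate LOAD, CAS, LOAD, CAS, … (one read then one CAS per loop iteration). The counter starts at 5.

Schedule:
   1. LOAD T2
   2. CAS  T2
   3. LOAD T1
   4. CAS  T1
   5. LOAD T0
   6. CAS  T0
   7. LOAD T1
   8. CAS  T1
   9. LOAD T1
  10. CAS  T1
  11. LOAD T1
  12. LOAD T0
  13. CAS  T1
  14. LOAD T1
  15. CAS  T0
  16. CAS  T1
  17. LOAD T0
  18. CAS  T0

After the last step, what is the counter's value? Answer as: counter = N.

1. LOAD T2 → mem=5 r[T2]=5 [LOAD]
2. CAS T2 → mem=6 r[T2]=5 [OK]
3. LOAD T1 → mem=6 r[T1]=6 [LOAD]
4. CAS T1 → mem=7 r[T1]=6 [OK]
5. LOAD T0 → mem=7 r[T0]=7 [LOAD]
6. CAS T0 → mem=8 r[T0]=7 [OK]
7. LOAD T1 → mem=8 r[T1]=8 [LOAD]
8. CAS T1 → mem=9 r[T1]=8 [OK]
9. LOAD T1 → mem=9 r[T1]=9 [LOAD]
10. CAS T1 → mem=10 r[T1]=9 [OK]
11. LOAD T1 → mem=10 r[T1]=10 [LOAD]
12. LOAD T0 → mem=10 r[T0]=10 [LOAD]
13. CAS T1 → mem=11 r[T1]=10 [OK]
14. LOAD T1 → mem=11 r[T1]=11 [LOAD]
15. CAS T0 → mem=11 r[T0]=10 [RETRY]
16. CAS T1 → mem=12 r[T1]=11 [OK]
17. LOAD T0 → mem=12 r[T0]=12 [LOAD]
18. CAS T0 → mem=13 r[T0]=12 [OK]

counter = 13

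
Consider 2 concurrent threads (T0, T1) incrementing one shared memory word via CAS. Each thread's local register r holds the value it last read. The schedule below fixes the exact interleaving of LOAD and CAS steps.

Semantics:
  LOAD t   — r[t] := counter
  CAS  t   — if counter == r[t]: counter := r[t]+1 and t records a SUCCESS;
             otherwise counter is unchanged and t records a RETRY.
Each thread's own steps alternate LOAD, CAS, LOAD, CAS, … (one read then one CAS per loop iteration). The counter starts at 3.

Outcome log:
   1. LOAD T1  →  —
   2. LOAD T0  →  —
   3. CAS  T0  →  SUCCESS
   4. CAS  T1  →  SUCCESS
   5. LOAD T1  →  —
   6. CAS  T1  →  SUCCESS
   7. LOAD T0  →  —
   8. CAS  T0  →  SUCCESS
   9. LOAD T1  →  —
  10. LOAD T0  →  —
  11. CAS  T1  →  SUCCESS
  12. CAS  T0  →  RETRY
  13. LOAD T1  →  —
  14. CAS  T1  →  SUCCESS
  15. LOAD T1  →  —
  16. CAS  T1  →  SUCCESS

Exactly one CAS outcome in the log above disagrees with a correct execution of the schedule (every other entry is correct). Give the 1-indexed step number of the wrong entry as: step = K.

Correct run:
step 1: T1 LOAD ⇒ load; ctr=3 reg=3
step 2: T0 LOAD ⇒ load; ctr=3 reg=3
step 3: T0 CAS ⇒ ok; ctr=4 reg=3
step 4: T1 CAS ⇒ retry; ctr=4 reg=3
step 5: T1 LOAD ⇒ load; ctr=4 reg=4
step 6: T1 CAS ⇒ ok; ctr=5 reg=4
step 7: T0 LOAD ⇒ load; ctr=5 reg=5
step 8: T0 CAS ⇒ ok; ctr=6 reg=5
step 9: T1 LOAD ⇒ load; ctr=6 reg=6
step 10: T0 LOAD ⇒ load; ctr=6 reg=6
step 11: T1 CAS ⇒ ok; ctr=7 reg=6
step 12: T0 CAS ⇒ retry; ctr=7 reg=6
step 13: T1 LOAD ⇒ load; ctr=7 reg=7
step 14: T1 CAS ⇒ ok; ctr=8 reg=7
step 15: T1 LOAD ⇒ load; ctr=8 reg=8
step 16: T1 CAS ⇒ ok; ctr=9 reg=8
Flip is step 4.

step = 4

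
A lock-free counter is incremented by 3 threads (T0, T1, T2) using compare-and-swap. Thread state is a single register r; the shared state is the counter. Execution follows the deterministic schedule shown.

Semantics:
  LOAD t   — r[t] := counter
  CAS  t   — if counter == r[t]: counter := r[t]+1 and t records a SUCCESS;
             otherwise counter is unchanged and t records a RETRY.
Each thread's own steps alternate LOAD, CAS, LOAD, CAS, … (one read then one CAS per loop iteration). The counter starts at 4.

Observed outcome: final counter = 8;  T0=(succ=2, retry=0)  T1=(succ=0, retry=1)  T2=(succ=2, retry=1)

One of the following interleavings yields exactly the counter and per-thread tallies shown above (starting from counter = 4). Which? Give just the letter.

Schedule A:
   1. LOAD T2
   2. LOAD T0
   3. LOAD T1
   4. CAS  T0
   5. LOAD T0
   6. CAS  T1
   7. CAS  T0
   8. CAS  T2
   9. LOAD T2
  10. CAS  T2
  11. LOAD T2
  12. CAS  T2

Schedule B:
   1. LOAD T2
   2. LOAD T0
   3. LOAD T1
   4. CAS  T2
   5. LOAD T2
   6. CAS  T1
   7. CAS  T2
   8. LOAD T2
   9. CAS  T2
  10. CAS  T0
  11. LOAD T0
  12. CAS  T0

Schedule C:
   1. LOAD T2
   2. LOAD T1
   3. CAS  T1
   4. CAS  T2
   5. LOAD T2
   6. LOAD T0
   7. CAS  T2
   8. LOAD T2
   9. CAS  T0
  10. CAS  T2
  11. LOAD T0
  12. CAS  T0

A

Run A:
step 1: T2 LOAD ⇒ load; ctr=4 reg=4
step 2: T0 LOAD ⇒ load; ctr=4 reg=4
step 3: T1 LOAD ⇒ load; ctr=4 reg=4
step 4: T0 CAS ⇒ ok; ctr=5 reg=4
step 5: T0 LOAD ⇒ load; ctr=5 reg=5
step 6: T1 CAS ⇒ retry; ctr=5 reg=4
step 7: T0 CAS ⇒ ok; ctr=6 reg=5
step 8: T2 CAS ⇒ retry; ctr=6 reg=4
step 9: T2 LOAD ⇒ load; ctr=6 reg=6
step 10: T2 CAS ⇒ ok; ctr=7 reg=6
step 11: T2 LOAD ⇒ load; ctr=7 reg=7
step 12: T2 CAS ⇒ ok; ctr=8 reg=7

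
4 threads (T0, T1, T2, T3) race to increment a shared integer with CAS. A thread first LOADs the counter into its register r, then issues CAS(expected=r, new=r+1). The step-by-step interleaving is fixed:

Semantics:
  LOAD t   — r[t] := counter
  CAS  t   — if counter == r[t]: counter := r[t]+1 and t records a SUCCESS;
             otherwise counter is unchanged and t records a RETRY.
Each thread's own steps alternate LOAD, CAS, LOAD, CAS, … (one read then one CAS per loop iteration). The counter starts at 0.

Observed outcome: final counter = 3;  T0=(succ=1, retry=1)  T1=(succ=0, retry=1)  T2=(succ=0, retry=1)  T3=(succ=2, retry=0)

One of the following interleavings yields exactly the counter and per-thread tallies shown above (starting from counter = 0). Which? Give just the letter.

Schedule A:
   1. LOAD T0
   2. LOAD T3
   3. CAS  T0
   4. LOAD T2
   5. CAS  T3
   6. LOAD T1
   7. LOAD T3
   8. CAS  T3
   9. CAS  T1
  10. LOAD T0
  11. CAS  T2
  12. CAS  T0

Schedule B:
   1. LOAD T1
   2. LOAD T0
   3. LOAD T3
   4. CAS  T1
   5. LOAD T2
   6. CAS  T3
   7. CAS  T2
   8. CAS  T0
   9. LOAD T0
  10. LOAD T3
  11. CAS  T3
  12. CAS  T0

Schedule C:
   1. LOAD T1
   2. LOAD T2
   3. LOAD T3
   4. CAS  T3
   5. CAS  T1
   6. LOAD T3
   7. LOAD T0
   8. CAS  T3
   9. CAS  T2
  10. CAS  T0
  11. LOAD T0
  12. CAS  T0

C

Run C:
step 1: T1 LOAD ⇒ load; ctr=0 reg=0
step 2: T2 LOAD ⇒ load; ctr=0 reg=0
step 3: T3 LOAD ⇒ load; ctr=0 reg=0
step 4: T3 CAS ⇒ ok; ctr=1 reg=0
step 5: T1 CAS ⇒ retry; ctr=1 reg=0
step 6: T3 LOAD ⇒ load; ctr=1 reg=1
step 7: T0 LOAD ⇒ load; ctr=1 reg=1
step 8: T3 CAS ⇒ ok; ctr=2 reg=1
step 9: T2 CAS ⇒ retry; ctr=2 reg=0
step 10: T0 CAS ⇒ retry; ctr=2 reg=1
step 11: T0 LOAD ⇒ load; ctr=2 reg=2
step 12: T0 CAS ⇒ ok; ctr=3 reg=2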